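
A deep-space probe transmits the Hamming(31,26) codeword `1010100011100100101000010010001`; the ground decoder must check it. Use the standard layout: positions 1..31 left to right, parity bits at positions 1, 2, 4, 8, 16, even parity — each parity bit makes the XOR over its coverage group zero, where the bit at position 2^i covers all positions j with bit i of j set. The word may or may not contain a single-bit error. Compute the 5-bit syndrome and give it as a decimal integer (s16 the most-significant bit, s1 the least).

31

s1: b1⊕b3⊕b5⊕b7⊕b9⊕b11⊕b13⊕b15⊕b17⊕b19⊕b21⊕b23⊕b25⊕b27⊕b29⊕b31 = 1⊕1⊕1⊕0⊕1⊕1⊕0⊕0⊕1⊕1⊕0⊕0⊕0⊕1⊕0⊕1 = 1
s2: b2⊕b3⊕b6⊕b7⊕b10⊕b11⊕b14⊕b15⊕b18⊕b19⊕b22⊕b23⊕b26⊕b27⊕b30⊕b31 = 0⊕1⊕0⊕0⊕1⊕1⊕1⊕0⊕0⊕1⊕0⊕0⊕0⊕1⊕0⊕1 = 1
s4: b4⊕b5⊕b6⊕b7⊕b12⊕b13⊕b14⊕b15⊕b20⊕b21⊕b22⊕b23⊕b28⊕b29⊕b30⊕b31 = 0⊕1⊕0⊕0⊕0⊕0⊕1⊕0⊕0⊕0⊕0⊕0⊕0⊕0⊕0⊕1 = 1
s8: b8⊕b9⊕b10⊕b11⊕b12⊕b13⊕b14⊕b15⊕b24⊕b25⊕b26⊕b27⊕b28⊕b29⊕b30⊕b31 = 0⊕1⊕1⊕1⊕0⊕0⊕1⊕0⊕1⊕0⊕0⊕1⊕0⊕0⊕0⊕1 = 1
s16: b16⊕b17⊕b18⊕b19⊕b20⊕b21⊕b22⊕b23⊕b24⊕b25⊕b26⊕b27⊕b28⊕b29⊕b30⊕b31 = 0⊕1⊕0⊕1⊕0⊕0⊕0⊕0⊕1⊕0⊕0⊕1⊕0⊕0⊕0⊕1 = 1
Syndrome (s16...s1) = 11111 → position 31.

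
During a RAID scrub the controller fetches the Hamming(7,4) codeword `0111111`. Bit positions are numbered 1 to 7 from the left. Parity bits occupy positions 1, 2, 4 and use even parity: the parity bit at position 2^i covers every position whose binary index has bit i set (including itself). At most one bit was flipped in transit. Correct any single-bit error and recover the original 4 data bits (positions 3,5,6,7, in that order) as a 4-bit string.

1111

s1: b1⊕b3⊕b5⊕b7 = 0⊕1⊕1⊕1 = 1
s2: b2⊕b3⊕b6⊕b7 = 1⊕1⊕1⊕1 = 0
s4: b4⊕b5⊕b6⊕b7 = 1⊕1⊕1⊕1 = 0
Syndrome (s4...s1) = 001 → position 1.
Flip bit 1: corrected codeword = 1111111
Data bits at positions 3,5,6,7: 1111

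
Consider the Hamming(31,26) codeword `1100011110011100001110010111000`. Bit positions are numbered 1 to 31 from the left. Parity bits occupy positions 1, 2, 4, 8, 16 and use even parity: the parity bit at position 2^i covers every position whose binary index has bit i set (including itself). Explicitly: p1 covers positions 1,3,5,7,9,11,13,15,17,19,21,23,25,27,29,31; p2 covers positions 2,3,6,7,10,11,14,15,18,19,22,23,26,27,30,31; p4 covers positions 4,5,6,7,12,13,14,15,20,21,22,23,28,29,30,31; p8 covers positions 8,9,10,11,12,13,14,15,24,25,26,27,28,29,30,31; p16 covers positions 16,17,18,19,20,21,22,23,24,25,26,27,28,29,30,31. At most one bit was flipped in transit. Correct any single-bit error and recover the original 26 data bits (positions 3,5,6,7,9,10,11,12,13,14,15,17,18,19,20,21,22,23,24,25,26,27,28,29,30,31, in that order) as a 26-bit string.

s1: b1⊕b3⊕b5⊕b7⊕b9⊕b11⊕b13⊕b15⊕b17⊕b19⊕b21⊕b23⊕b25⊕b27⊕b29⊕b31 = 1⊕0⊕0⊕1⊕1⊕0⊕1⊕0⊕0⊕1⊕1⊕0⊕0⊕1⊕0⊕0 = 1
s2: b2⊕b3⊕b6⊕b7⊕b10⊕b11⊕b14⊕b15⊕b18⊕b19⊕b22⊕b23⊕b26⊕b27⊕b30⊕b31 = 1⊕0⊕1⊕1⊕0⊕0⊕1⊕0⊕0⊕1⊕0⊕0⊕1⊕1⊕0⊕0 = 1
s4: b4⊕b5⊕b6⊕b7⊕b12⊕b13⊕b14⊕b15⊕b20⊕b21⊕b22⊕b23⊕b28⊕b29⊕b30⊕b31 = 0⊕0⊕1⊕1⊕1⊕1⊕1⊕0⊕1⊕1⊕0⊕0⊕1⊕0⊕0⊕0 = 0
s8: b8⊕b9⊕b10⊕b11⊕b12⊕b13⊕b14⊕b15⊕b24⊕b25⊕b26⊕b27⊕b28⊕b29⊕b30⊕b31 = 1⊕1⊕0⊕0⊕1⊕1⊕1⊕0⊕1⊕0⊕1⊕1⊕1⊕0⊕0⊕0 = 1
s16: b16⊕b17⊕b18⊕b19⊕b20⊕b21⊕b22⊕b23⊕b24⊕b25⊕b26⊕b27⊕b28⊕b29⊕b30⊕b31 = 0⊕0⊕0⊕1⊕1⊕1⊕0⊕0⊕1⊕0⊕1⊕1⊕1⊕0⊕0⊕0 = 1
Syndrome (s16...s1) = 11011 → position 27.
Flip bit 27: corrected codeword = 1100011110011100001110010101000
Data bits at positions 3,5,6,7,9,10,11,12,13,14,15,17,18,19,20,21,22,23,24,25,26,27,28,29,30,31: 00111001110001110010101000

00111001110001110010101000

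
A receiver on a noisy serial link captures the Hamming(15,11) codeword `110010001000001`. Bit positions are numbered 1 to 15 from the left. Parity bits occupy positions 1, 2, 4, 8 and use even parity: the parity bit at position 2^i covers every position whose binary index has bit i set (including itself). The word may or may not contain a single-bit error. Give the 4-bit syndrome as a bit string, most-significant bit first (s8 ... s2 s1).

0000

s1: b1⊕b3⊕b5⊕b7⊕b9⊕b11⊕b13⊕b15 = 1⊕0⊕1⊕0⊕1⊕0⊕0⊕1 = 0
s2: b2⊕b3⊕b6⊕b7⊕b10⊕b11⊕b14⊕b15 = 1⊕0⊕0⊕0⊕0⊕0⊕0⊕1 = 0
s4: b4⊕b5⊕b6⊕b7⊕b12⊕b13⊕b14⊕b15 = 0⊕1⊕0⊕0⊕0⊕0⊕0⊕1 = 0
s8: b8⊕b9⊕b10⊕b11⊕b12⊕b13⊕b14⊕b15 = 0⊕1⊕0⊕0⊕0⊕0⊕0⊕1 = 0
Syndrome (s8...s1) = 0000 → position 0 (no error).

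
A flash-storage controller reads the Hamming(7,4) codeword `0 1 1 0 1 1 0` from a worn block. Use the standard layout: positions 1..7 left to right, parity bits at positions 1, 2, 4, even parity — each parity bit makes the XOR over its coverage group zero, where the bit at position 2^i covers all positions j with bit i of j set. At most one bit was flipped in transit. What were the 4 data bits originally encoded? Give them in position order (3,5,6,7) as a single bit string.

s1: b1⊕b3⊕b5⊕b7 = 0⊕1⊕1⊕0 = 0
s2: b2⊕b3⊕b6⊕b7 = 1⊕1⊕1⊕0 = 1
s4: b4⊕b5⊕b6⊕b7 = 0⊕1⊕1⊕0 = 0
Syndrome (s4...s1) = 010 → position 2.
Flip bit 2: corrected codeword = 0010110
Data bits at positions 3,5,6,7: 1110

1110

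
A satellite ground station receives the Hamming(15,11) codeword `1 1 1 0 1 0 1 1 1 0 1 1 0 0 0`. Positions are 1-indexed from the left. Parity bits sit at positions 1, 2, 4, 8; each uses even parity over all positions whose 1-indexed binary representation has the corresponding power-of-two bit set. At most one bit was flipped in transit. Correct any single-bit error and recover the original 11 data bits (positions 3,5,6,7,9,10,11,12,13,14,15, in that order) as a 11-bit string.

s1: b1⊕b3⊕b5⊕b7⊕b9⊕b11⊕b13⊕b15 = 1⊕1⊕1⊕1⊕1⊕1⊕0⊕0 = 0
s2: b2⊕b3⊕b6⊕b7⊕b10⊕b11⊕b14⊕b15 = 1⊕1⊕0⊕1⊕0⊕1⊕0⊕0 = 0
s4: b4⊕b5⊕b6⊕b7⊕b12⊕b13⊕b14⊕b15 = 0⊕1⊕0⊕1⊕1⊕0⊕0⊕0 = 1
s8: b8⊕b9⊕b10⊕b11⊕b12⊕b13⊕b14⊕b15 = 1⊕1⊕0⊕1⊕1⊕0⊕0⊕0 = 0
Syndrome (s8...s1) = 0100 → position 4.
Flip bit 4: corrected codeword = 111110111011000
Data bits at positions 3,5,6,7,9,10,11,12,13,14,15: 11011011000

11011011000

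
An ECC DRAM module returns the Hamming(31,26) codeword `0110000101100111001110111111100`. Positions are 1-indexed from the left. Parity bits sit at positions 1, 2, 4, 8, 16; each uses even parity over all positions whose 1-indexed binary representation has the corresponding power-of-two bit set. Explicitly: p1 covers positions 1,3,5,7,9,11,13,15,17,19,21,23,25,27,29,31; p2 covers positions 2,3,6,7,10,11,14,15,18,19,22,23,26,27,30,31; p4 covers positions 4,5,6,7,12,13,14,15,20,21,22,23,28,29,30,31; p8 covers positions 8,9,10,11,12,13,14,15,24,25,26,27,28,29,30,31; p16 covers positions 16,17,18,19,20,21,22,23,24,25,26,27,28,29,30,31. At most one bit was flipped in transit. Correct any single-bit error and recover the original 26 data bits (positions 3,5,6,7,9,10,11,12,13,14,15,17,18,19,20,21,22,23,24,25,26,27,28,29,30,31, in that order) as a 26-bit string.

s1: b1⊕b3⊕b5⊕b7⊕b9⊕b11⊕b13⊕b15⊕b17⊕b19⊕b21⊕b23⊕b25⊕b27⊕b29⊕b31 = 0⊕1⊕0⊕0⊕0⊕1⊕0⊕1⊕0⊕1⊕1⊕1⊕1⊕1⊕1⊕0 = 1
s2: b2⊕b3⊕b6⊕b7⊕b10⊕b11⊕b14⊕b15⊕b18⊕b19⊕b22⊕b23⊕b26⊕b27⊕b30⊕b31 = 1⊕1⊕0⊕0⊕1⊕1⊕1⊕1⊕0⊕1⊕0⊕1⊕1⊕1⊕0⊕0 = 0
s4: b4⊕b5⊕b6⊕b7⊕b12⊕b13⊕b14⊕b15⊕b20⊕b21⊕b22⊕b23⊕b28⊕b29⊕b30⊕b31 = 0⊕0⊕0⊕0⊕0⊕0⊕1⊕1⊕1⊕1⊕0⊕1⊕1⊕1⊕0⊕0 = 1
s8: b8⊕b9⊕b10⊕b11⊕b12⊕b13⊕b14⊕b15⊕b24⊕b25⊕b26⊕b27⊕b28⊕b29⊕b30⊕b31 = 1⊕0⊕1⊕1⊕0⊕0⊕1⊕1⊕1⊕1⊕1⊕1⊕1⊕1⊕0⊕0 = 1
s16: b16⊕b17⊕b18⊕b19⊕b20⊕b21⊕b22⊕b23⊕b24⊕b25⊕b26⊕b27⊕b28⊕b29⊕b30⊕b31 = 1⊕0⊕0⊕1⊕1⊕1⊕0⊕1⊕1⊕1⊕1⊕1⊕1⊕1⊕0⊕0 = 1
Syndrome (s16...s1) = 11101 → position 29.
Flip bit 29: corrected codeword = 0110000101100111001110111111000
Data bits at positions 3,5,6,7,9,10,11,12,13,14,15,17,18,19,20,21,22,23,24,25,26,27,28,29,30,31: 10000110011001110111111000

10000110011001110111111000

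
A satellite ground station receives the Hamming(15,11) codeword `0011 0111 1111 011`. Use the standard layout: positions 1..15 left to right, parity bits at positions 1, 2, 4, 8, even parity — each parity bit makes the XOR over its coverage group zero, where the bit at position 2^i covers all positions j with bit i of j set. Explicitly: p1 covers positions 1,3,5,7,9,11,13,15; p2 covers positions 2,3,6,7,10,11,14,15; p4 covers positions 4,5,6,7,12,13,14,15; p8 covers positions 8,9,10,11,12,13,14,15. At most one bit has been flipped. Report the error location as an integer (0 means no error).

11

s1: b1⊕b3⊕b5⊕b7⊕b9⊕b11⊕b13⊕b15 = 0⊕1⊕0⊕1⊕1⊕1⊕0⊕1 = 1
s2: b2⊕b3⊕b6⊕b7⊕b10⊕b11⊕b14⊕b15 = 0⊕1⊕1⊕1⊕1⊕1⊕1⊕1 = 1
s4: b4⊕b5⊕b6⊕b7⊕b12⊕b13⊕b14⊕b15 = 1⊕0⊕1⊕1⊕1⊕0⊕1⊕1 = 0
s8: b8⊕b9⊕b10⊕b11⊕b12⊕b13⊕b14⊕b15 = 1⊕1⊕1⊕1⊕1⊕0⊕1⊕1 = 1
Syndrome (s8...s1) = 1011 → position 11.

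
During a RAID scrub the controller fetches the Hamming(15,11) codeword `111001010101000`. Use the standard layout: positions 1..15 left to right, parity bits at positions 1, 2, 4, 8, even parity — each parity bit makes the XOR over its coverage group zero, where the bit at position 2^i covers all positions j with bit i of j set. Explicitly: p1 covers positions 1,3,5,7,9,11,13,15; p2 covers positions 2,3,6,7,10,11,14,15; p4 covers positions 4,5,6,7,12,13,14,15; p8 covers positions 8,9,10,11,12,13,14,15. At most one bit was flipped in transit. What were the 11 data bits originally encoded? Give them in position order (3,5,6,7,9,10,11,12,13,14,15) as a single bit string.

s1: b1⊕b3⊕b5⊕b7⊕b9⊕b11⊕b13⊕b15 = 1⊕1⊕0⊕0⊕0⊕0⊕0⊕0 = 0
s2: b2⊕b3⊕b6⊕b7⊕b10⊕b11⊕b14⊕b15 = 1⊕1⊕1⊕0⊕1⊕0⊕0⊕0 = 0
s4: b4⊕b5⊕b6⊕b7⊕b12⊕b13⊕b14⊕b15 = 0⊕0⊕1⊕0⊕1⊕0⊕0⊕0 = 0
s8: b8⊕b9⊕b10⊕b11⊕b12⊕b13⊕b14⊕b15 = 1⊕0⊕1⊕0⊕1⊕0⊕0⊕0 = 1
Syndrome (s8...s1) = 1000 → position 8.
Flip bit 8: corrected codeword = 111001000101000
Data bits at positions 3,5,6,7,9,10,11,12,13,14,15: 10100101000

10100101000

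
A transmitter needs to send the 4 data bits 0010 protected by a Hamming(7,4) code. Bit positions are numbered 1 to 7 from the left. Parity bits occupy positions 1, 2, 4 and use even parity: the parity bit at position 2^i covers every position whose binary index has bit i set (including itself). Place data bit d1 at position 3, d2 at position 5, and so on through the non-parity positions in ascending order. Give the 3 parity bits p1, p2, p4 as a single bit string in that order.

011

Place data bits at non-power-of-two positions: b3=0, b5=0, b6=1, b7=0.
p1 = XOR of data positions {3,5,7} = 0⊕0⊕0 = 0
p2 = XOR of data positions {3,6,7} = 0⊕1⊕0 = 1
p4 = XOR of data positions {5,6,7} = 0⊕1⊕0 = 1
Parity bits p1,p2,p4 = 011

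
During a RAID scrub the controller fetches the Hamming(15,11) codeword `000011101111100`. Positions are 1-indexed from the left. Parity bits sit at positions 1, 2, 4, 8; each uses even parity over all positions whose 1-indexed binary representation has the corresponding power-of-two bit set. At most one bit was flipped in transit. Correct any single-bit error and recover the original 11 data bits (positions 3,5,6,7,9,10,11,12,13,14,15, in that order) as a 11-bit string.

01111111000

s1: b1⊕b3⊕b5⊕b7⊕b9⊕b11⊕b13⊕b15 = 0⊕0⊕1⊕1⊕1⊕1⊕1⊕0 = 1
s2: b2⊕b3⊕b6⊕b7⊕b10⊕b11⊕b14⊕b15 = 0⊕0⊕1⊕1⊕1⊕1⊕0⊕0 = 0
s4: b4⊕b5⊕b6⊕b7⊕b12⊕b13⊕b14⊕b15 = 0⊕1⊕1⊕1⊕1⊕1⊕0⊕0 = 1
s8: b8⊕b9⊕b10⊕b11⊕b12⊕b13⊕b14⊕b15 = 0⊕1⊕1⊕1⊕1⊕1⊕0⊕0 = 1
Syndrome (s8...s1) = 1101 → position 13.
Flip bit 13: corrected codeword = 000011101111000
Data bits at positions 3,5,6,7,9,10,11,12,13,14,15: 01111111000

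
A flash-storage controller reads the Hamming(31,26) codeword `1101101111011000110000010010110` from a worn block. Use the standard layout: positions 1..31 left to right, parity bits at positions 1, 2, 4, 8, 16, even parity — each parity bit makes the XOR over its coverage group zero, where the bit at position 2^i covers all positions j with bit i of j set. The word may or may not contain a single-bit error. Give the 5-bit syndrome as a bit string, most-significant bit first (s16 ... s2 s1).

s1: b1⊕b3⊕b5⊕b7⊕b9⊕b11⊕b13⊕b15⊕b17⊕b19⊕b21⊕b23⊕b25⊕b27⊕b29⊕b31 = 1⊕0⊕1⊕1⊕1⊕0⊕1⊕0⊕1⊕0⊕0⊕0⊕0⊕1⊕1⊕0 = 0
s2: b2⊕b3⊕b6⊕b7⊕b10⊕b11⊕b14⊕b15⊕b18⊕b19⊕b22⊕b23⊕b26⊕b27⊕b30⊕b31 = 1⊕0⊕0⊕1⊕1⊕0⊕0⊕0⊕1⊕0⊕0⊕0⊕0⊕1⊕1⊕0 = 0
s4: b4⊕b5⊕b6⊕b7⊕b12⊕b13⊕b14⊕b15⊕b20⊕b21⊕b22⊕b23⊕b28⊕b29⊕b30⊕b31 = 1⊕1⊕0⊕1⊕1⊕1⊕0⊕0⊕0⊕0⊕0⊕0⊕0⊕1⊕1⊕0 = 1
s8: b8⊕b9⊕b10⊕b11⊕b12⊕b13⊕b14⊕b15⊕b24⊕b25⊕b26⊕b27⊕b28⊕b29⊕b30⊕b31 = 1⊕1⊕1⊕0⊕1⊕1⊕0⊕0⊕1⊕0⊕0⊕1⊕0⊕1⊕1⊕0 = 1
s16: b16⊕b17⊕b18⊕b19⊕b20⊕b21⊕b22⊕b23⊕b24⊕b25⊕b26⊕b27⊕b28⊕b29⊕b30⊕b31 = 0⊕1⊕1⊕0⊕0⊕0⊕0⊕0⊕1⊕0⊕0⊕1⊕0⊕1⊕1⊕0 = 0
Syndrome (s16...s1) = 01100 → position 12.

01100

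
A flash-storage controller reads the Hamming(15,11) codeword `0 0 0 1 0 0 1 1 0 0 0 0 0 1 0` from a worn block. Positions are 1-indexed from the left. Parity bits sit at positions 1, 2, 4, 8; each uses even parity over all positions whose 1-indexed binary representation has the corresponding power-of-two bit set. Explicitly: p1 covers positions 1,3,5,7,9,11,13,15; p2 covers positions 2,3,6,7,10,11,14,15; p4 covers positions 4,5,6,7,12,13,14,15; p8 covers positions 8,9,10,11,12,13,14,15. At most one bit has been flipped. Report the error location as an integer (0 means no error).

s1: b1⊕b3⊕b5⊕b7⊕b9⊕b11⊕b13⊕b15 = 0⊕0⊕0⊕1⊕0⊕0⊕0⊕0 = 1
s2: b2⊕b3⊕b6⊕b7⊕b10⊕b11⊕b14⊕b15 = 0⊕0⊕0⊕1⊕0⊕0⊕1⊕0 = 0
s4: b4⊕b5⊕b6⊕b7⊕b12⊕b13⊕b14⊕b15 = 1⊕0⊕0⊕1⊕0⊕0⊕1⊕0 = 1
s8: b8⊕b9⊕b10⊕b11⊕b12⊕b13⊕b14⊕b15 = 1⊕0⊕0⊕0⊕0⊕0⊕1⊕0 = 0
Syndrome (s8...s1) = 0101 → position 5.

5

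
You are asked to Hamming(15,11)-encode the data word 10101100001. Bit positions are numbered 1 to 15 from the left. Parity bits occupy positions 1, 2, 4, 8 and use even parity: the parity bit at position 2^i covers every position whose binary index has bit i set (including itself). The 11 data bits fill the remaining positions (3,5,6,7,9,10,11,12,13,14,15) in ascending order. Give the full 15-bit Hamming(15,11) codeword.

101001011100001

Place data bits at non-power-of-two positions: b3=1, b5=0, b6=1, b7=0, b9=1, b10=1, b11=0, b12=0, b13=0, b14=0, b15=1.
p1 = XOR of data positions {3,5,7,9,11,13,15} = 1⊕0⊕0⊕1⊕0⊕0⊕1 = 1
p2 = XOR of data positions {3,6,7,10,11,14,15} = 1⊕1⊕0⊕1⊕0⊕0⊕1 = 0
p4 = XOR of data positions {5,6,7,12,13,14,15} = 0⊕1⊕0⊕0⊕0⊕0⊕1 = 0
p8 = XOR of data positions {9,10,11,12,13,14,15} = 1⊕1⊕0⊕0⊕0⊕0⊕1 = 1
Codeword b1..b15 = 101001011100001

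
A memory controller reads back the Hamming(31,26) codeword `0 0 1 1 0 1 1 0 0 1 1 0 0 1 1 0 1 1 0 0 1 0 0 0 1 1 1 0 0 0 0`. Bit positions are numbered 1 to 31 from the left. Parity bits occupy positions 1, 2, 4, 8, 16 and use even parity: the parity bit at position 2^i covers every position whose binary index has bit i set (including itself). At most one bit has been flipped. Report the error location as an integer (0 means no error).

8

s1: b1⊕b3⊕b5⊕b7⊕b9⊕b11⊕b13⊕b15⊕b17⊕b19⊕b21⊕b23⊕b25⊕b27⊕b29⊕b31 = 0⊕1⊕0⊕1⊕0⊕1⊕0⊕1⊕1⊕0⊕1⊕0⊕1⊕1⊕0⊕0 = 0
s2: b2⊕b3⊕b6⊕b7⊕b10⊕b11⊕b14⊕b15⊕b18⊕b19⊕b22⊕b23⊕b26⊕b27⊕b30⊕b31 = 0⊕1⊕1⊕1⊕1⊕1⊕1⊕1⊕1⊕0⊕0⊕0⊕1⊕1⊕0⊕0 = 0
s4: b4⊕b5⊕b6⊕b7⊕b12⊕b13⊕b14⊕b15⊕b20⊕b21⊕b22⊕b23⊕b28⊕b29⊕b30⊕b31 = 1⊕0⊕1⊕1⊕0⊕0⊕1⊕1⊕0⊕1⊕0⊕0⊕0⊕0⊕0⊕0 = 0
s8: b8⊕b9⊕b10⊕b11⊕b12⊕b13⊕b14⊕b15⊕b24⊕b25⊕b26⊕b27⊕b28⊕b29⊕b30⊕b31 = 0⊕0⊕1⊕1⊕0⊕0⊕1⊕1⊕0⊕1⊕1⊕1⊕0⊕0⊕0⊕0 = 1
s16: b16⊕b17⊕b18⊕b19⊕b20⊕b21⊕b22⊕b23⊕b24⊕b25⊕b26⊕b27⊕b28⊕b29⊕b30⊕b31 = 0⊕1⊕1⊕0⊕0⊕1⊕0⊕0⊕0⊕1⊕1⊕1⊕0⊕0⊕0⊕0 = 0
Syndrome (s16...s1) = 01000 → position 8.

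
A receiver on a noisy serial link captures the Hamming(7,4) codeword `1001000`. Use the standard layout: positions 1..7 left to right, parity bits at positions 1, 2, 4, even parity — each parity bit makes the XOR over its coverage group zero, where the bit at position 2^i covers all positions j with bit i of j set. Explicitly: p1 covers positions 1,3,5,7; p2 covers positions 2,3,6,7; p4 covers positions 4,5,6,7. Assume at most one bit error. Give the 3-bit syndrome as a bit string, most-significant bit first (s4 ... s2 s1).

101

s1: b1⊕b3⊕b5⊕b7 = 1⊕0⊕0⊕0 = 1
s2: b2⊕b3⊕b6⊕b7 = 0⊕0⊕0⊕0 = 0
s4: b4⊕b5⊕b6⊕b7 = 1⊕0⊕0⊕0 = 1
Syndrome (s4...s1) = 101 → position 5.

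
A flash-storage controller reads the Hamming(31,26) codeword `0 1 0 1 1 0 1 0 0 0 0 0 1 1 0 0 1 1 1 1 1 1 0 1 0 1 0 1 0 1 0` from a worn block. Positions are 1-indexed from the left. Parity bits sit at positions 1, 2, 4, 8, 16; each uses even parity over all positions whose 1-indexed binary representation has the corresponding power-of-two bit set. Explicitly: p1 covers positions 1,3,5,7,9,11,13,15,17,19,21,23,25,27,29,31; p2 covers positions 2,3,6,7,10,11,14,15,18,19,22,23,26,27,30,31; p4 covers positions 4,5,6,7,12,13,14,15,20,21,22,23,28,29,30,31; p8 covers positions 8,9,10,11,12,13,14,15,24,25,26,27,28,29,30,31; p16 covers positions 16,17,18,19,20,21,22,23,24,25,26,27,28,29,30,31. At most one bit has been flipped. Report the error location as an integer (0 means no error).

0

s1: b1⊕b3⊕b5⊕b7⊕b9⊕b11⊕b13⊕b15⊕b17⊕b19⊕b21⊕b23⊕b25⊕b27⊕b29⊕b31 = 0⊕0⊕1⊕1⊕0⊕0⊕1⊕0⊕1⊕1⊕1⊕0⊕0⊕0⊕0⊕0 = 0
s2: b2⊕b3⊕b6⊕b7⊕b10⊕b11⊕b14⊕b15⊕b18⊕b19⊕b22⊕b23⊕b26⊕b27⊕b30⊕b31 = 1⊕0⊕0⊕1⊕0⊕0⊕1⊕0⊕1⊕1⊕1⊕0⊕1⊕0⊕1⊕0 = 0
s4: b4⊕b5⊕b6⊕b7⊕b12⊕b13⊕b14⊕b15⊕b20⊕b21⊕b22⊕b23⊕b28⊕b29⊕b30⊕b31 = 1⊕1⊕0⊕1⊕0⊕1⊕1⊕0⊕1⊕1⊕1⊕0⊕1⊕0⊕1⊕0 = 0
s8: b8⊕b9⊕b10⊕b11⊕b12⊕b13⊕b14⊕b15⊕b24⊕b25⊕b26⊕b27⊕b28⊕b29⊕b30⊕b31 = 0⊕0⊕0⊕0⊕0⊕1⊕1⊕0⊕1⊕0⊕1⊕0⊕1⊕0⊕1⊕0 = 0
s16: b16⊕b17⊕b18⊕b19⊕b20⊕b21⊕b22⊕b23⊕b24⊕b25⊕b26⊕b27⊕b28⊕b29⊕b30⊕b31 = 0⊕1⊕1⊕1⊕1⊕1⊕1⊕0⊕1⊕0⊕1⊕0⊕1⊕0⊕1⊕0 = 0
Syndrome (s16...s1) = 00000 → position 0 (no error).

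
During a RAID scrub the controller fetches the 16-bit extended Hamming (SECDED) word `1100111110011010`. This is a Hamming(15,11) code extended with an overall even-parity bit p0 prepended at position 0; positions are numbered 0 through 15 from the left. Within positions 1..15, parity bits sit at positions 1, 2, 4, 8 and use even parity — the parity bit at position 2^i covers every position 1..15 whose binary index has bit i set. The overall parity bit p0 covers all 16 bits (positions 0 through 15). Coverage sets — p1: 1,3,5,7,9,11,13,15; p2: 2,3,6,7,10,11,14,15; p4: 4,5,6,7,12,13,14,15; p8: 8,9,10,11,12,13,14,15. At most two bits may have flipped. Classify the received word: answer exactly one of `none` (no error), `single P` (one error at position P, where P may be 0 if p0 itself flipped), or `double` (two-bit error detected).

none

s1: b1⊕b3⊕b5⊕b7⊕b9⊕b11⊕b13⊕b15 = 1⊕0⊕1⊕1⊕0⊕1⊕0⊕0 = 0
s2: b2⊕b3⊕b6⊕b7⊕b10⊕b11⊕b14⊕b15 = 0⊕0⊕1⊕1⊕0⊕1⊕1⊕0 = 0
s4: b4⊕b5⊕b6⊕b7⊕b12⊕b13⊕b14⊕b15 = 1⊕1⊕1⊕1⊕1⊕0⊕1⊕0 = 0
s8: b8⊕b9⊕b10⊕b11⊕b12⊕b13⊕b14⊕b15 = 1⊕0⊕0⊕1⊕1⊕0⊕1⊕0 = 0
Syndrome (s8...s1) = 0000 → position 0 (no error).
Overall parity (XOR of all 16 bits, including p0): 1⊕1⊕0⊕0⊕1⊕1⊕1⊕1⊕1⊕0⊕0⊕1⊕1⊕0⊕1⊕0 = 0
Overall=0, syndrome position=0 → no error.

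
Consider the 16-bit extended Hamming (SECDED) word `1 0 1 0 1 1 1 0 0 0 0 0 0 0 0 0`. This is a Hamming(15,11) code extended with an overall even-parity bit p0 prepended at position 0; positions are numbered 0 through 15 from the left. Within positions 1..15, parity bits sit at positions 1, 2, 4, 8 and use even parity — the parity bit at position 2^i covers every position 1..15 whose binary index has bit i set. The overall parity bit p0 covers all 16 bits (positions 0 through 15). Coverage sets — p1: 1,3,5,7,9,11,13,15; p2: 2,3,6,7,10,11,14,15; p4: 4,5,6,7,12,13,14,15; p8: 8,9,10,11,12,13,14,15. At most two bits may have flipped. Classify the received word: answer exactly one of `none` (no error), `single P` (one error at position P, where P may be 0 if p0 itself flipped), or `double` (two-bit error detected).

single 5

s1: b1⊕b3⊕b5⊕b7⊕b9⊕b11⊕b13⊕b15 = 0⊕0⊕1⊕0⊕0⊕0⊕0⊕0 = 1
s2: b2⊕b3⊕b6⊕b7⊕b10⊕b11⊕b14⊕b15 = 1⊕0⊕1⊕0⊕0⊕0⊕0⊕0 = 0
s4: b4⊕b5⊕b6⊕b7⊕b12⊕b13⊕b14⊕b15 = 1⊕1⊕1⊕0⊕0⊕0⊕0⊕0 = 1
s8: b8⊕b9⊕b10⊕b11⊕b12⊕b13⊕b14⊕b15 = 0⊕0⊕0⊕0⊕0⊕0⊕0⊕0 = 0
Syndrome (s8...s1) = 0101 → position 5.
Overall parity (XOR of all 16 bits, including p0): 1⊕0⊕1⊕0⊕1⊕1⊕1⊕0⊕0⊕0⊕0⊕0⊕0⊕0⊕0⊕0 = 1
Overall=1, syndrome position=5 → single-bit error at position 5.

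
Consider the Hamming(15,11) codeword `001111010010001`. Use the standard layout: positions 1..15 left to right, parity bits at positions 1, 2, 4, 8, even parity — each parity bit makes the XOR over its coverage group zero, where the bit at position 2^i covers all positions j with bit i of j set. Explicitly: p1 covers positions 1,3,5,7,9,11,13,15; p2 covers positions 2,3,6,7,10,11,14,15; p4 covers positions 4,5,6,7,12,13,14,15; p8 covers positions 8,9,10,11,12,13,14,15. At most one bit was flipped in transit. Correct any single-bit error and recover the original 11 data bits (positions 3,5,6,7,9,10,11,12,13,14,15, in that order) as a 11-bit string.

s1: b1⊕b3⊕b5⊕b7⊕b9⊕b11⊕b13⊕b15 = 0⊕1⊕1⊕0⊕0⊕1⊕0⊕1 = 0
s2: b2⊕b3⊕b6⊕b7⊕b10⊕b11⊕b14⊕b15 = 0⊕1⊕1⊕0⊕0⊕1⊕0⊕1 = 0
s4: b4⊕b5⊕b6⊕b7⊕b12⊕b13⊕b14⊕b15 = 1⊕1⊕1⊕0⊕0⊕0⊕0⊕1 = 0
s8: b8⊕b9⊕b10⊕b11⊕b12⊕b13⊕b14⊕b15 = 1⊕0⊕0⊕1⊕0⊕0⊕0⊕1 = 1
Syndrome (s8...s1) = 1000 → position 8.
Flip bit 8: corrected codeword = 001111000010001
Data bits at positions 3,5,6,7,9,10,11,12,13,14,15: 11100010001

11100010001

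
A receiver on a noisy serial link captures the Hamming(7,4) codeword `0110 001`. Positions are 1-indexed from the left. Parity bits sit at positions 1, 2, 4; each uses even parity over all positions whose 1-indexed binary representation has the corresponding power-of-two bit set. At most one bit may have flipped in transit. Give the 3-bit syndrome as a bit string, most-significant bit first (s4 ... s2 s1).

110

s1: b1⊕b3⊕b5⊕b7 = 0⊕1⊕0⊕1 = 0
s2: b2⊕b3⊕b6⊕b7 = 1⊕1⊕0⊕1 = 1
s4: b4⊕b5⊕b6⊕b7 = 0⊕0⊕0⊕1 = 1
Syndrome (s4...s1) = 110 → position 6.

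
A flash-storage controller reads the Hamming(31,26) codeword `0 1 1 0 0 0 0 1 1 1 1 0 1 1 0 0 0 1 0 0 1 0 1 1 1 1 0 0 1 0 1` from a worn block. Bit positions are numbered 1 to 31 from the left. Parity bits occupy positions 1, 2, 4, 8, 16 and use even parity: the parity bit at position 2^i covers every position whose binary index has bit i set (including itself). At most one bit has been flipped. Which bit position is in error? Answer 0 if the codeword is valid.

s1: b1⊕b3⊕b5⊕b7⊕b9⊕b11⊕b13⊕b15⊕b17⊕b19⊕b21⊕b23⊕b25⊕b27⊕b29⊕b31 = 0⊕1⊕0⊕0⊕1⊕1⊕1⊕0⊕0⊕0⊕1⊕1⊕1⊕0⊕1⊕1 = 1
s2: b2⊕b3⊕b6⊕b7⊕b10⊕b11⊕b14⊕b15⊕b18⊕b19⊕b22⊕b23⊕b26⊕b27⊕b30⊕b31 = 1⊕1⊕0⊕0⊕1⊕1⊕1⊕0⊕1⊕0⊕0⊕1⊕1⊕0⊕0⊕1 = 1
s4: b4⊕b5⊕b6⊕b7⊕b12⊕b13⊕b14⊕b15⊕b20⊕b21⊕b22⊕b23⊕b28⊕b29⊕b30⊕b31 = 0⊕0⊕0⊕0⊕0⊕1⊕1⊕0⊕0⊕1⊕0⊕1⊕0⊕1⊕0⊕1 = 0
s8: b8⊕b9⊕b10⊕b11⊕b12⊕b13⊕b14⊕b15⊕b24⊕b25⊕b26⊕b27⊕b28⊕b29⊕b30⊕b31 = 1⊕1⊕1⊕1⊕0⊕1⊕1⊕0⊕1⊕1⊕1⊕0⊕0⊕1⊕0⊕1 = 1
s16: b16⊕b17⊕b18⊕b19⊕b20⊕b21⊕b22⊕b23⊕b24⊕b25⊕b26⊕b27⊕b28⊕b29⊕b30⊕b31 = 0⊕0⊕1⊕0⊕0⊕1⊕0⊕1⊕1⊕1⊕1⊕0⊕0⊕1⊕0⊕1 = 0
Syndrome (s16...s1) = 01011 → position 11.

11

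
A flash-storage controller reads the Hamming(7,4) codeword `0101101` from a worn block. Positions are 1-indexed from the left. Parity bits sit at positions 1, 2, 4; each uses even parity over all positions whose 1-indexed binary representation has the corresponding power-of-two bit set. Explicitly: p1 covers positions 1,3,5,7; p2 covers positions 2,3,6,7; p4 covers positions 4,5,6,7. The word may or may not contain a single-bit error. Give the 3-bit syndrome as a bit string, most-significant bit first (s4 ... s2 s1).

100

s1: b1⊕b3⊕b5⊕b7 = 0⊕0⊕1⊕1 = 0
s2: b2⊕b3⊕b6⊕b7 = 1⊕0⊕0⊕1 = 0
s4: b4⊕b5⊕b6⊕b7 = 1⊕1⊕0⊕1 = 1
Syndrome (s4...s1) = 100 → position 4.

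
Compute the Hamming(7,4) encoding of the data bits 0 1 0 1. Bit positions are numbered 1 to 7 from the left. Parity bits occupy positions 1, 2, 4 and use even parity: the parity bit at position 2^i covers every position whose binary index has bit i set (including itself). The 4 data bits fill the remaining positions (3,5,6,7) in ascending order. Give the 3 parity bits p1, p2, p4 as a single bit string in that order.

Place data bits at non-power-of-two positions: b3=0, b5=1, b6=0, b7=1.
p1 = XOR of data positions {3,5,7} = 0⊕1⊕1 = 0
p2 = XOR of data positions {3,6,7} = 0⊕0⊕1 = 1
p4 = XOR of data positions {5,6,7} = 1⊕0⊕1 = 0
Parity bits p1,p2,p4 = 010

010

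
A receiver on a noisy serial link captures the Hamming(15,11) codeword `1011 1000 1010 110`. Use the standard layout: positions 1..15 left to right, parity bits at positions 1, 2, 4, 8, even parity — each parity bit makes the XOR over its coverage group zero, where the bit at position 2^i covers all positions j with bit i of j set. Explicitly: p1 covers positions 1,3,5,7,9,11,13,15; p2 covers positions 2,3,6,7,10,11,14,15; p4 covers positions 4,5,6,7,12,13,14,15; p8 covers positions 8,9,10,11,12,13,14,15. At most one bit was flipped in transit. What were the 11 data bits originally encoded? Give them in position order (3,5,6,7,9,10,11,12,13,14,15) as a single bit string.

11001010110

s1: b1⊕b3⊕b5⊕b7⊕b9⊕b11⊕b13⊕b15 = 1⊕1⊕1⊕0⊕1⊕1⊕1⊕0 = 0
s2: b2⊕b3⊕b6⊕b7⊕b10⊕b11⊕b14⊕b15 = 0⊕1⊕0⊕0⊕0⊕1⊕1⊕0 = 1
s4: b4⊕b5⊕b6⊕b7⊕b12⊕b13⊕b14⊕b15 = 1⊕1⊕0⊕0⊕0⊕1⊕1⊕0 = 0
s8: b8⊕b9⊕b10⊕b11⊕b12⊕b13⊕b14⊕b15 = 0⊕1⊕0⊕1⊕0⊕1⊕1⊕0 = 0
Syndrome (s8...s1) = 0010 → position 2.
Flip bit 2: corrected codeword = 111110001010110
Data bits at positions 3,5,6,7,9,10,11,12,13,14,15: 11001010110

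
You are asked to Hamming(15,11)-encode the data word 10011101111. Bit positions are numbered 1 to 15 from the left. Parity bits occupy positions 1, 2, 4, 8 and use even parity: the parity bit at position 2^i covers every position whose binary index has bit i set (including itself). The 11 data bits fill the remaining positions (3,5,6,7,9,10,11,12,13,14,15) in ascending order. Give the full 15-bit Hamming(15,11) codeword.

111100101101111

Place data bits at non-power-of-two positions: b3=1, b5=0, b6=0, b7=1, b9=1, b10=1, b11=0, b12=1, b13=1, b14=1, b15=1.
p1 = XOR of data positions {3,5,7,9,11,13,15} = 1⊕0⊕1⊕1⊕0⊕1⊕1 = 1
p2 = XOR of data positions {3,6,7,10,11,14,15} = 1⊕0⊕1⊕1⊕0⊕1⊕1 = 1
p4 = XOR of data positions {5,6,7,12,13,14,15} = 0⊕0⊕1⊕1⊕1⊕1⊕1 = 1
p8 = XOR of data positions {9,10,11,12,13,14,15} = 1⊕1⊕0⊕1⊕1⊕1⊕1 = 0
Codeword b1..b15 = 111100101101111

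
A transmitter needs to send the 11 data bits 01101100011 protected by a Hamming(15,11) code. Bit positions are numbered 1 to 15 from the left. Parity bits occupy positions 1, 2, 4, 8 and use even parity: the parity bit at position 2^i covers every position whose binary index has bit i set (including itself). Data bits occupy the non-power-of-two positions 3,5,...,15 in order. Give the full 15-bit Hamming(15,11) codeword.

Place data bits at non-power-of-two positions: b3=0, b5=1, b6=1, b7=0, b9=1, b10=1, b11=0, b12=0, b13=0, b14=1, b15=1.
p1 = XOR of data positions {3,5,7,9,11,13,15} = 0⊕1⊕0⊕1⊕0⊕0⊕1 = 1
p2 = XOR of data positions {3,6,7,10,11,14,15} = 0⊕1⊕0⊕1⊕0⊕1⊕1 = 0
p4 = XOR of data positions {5,6,7,12,13,14,15} = 1⊕1⊕0⊕0⊕0⊕1⊕1 = 0
p8 = XOR of data positions {9,10,11,12,13,14,15} = 1⊕1⊕0⊕0⊕0⊕1⊕1 = 0
Codeword b1..b15 = 100011001100011

100011001100011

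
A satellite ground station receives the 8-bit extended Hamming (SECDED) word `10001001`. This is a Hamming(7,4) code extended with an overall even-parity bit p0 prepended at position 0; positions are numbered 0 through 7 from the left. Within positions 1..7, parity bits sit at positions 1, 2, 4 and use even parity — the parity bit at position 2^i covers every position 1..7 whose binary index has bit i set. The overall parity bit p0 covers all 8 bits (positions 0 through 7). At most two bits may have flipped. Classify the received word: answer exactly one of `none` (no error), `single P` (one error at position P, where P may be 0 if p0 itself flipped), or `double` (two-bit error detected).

s1: b1⊕b3⊕b5⊕b7 = 0⊕0⊕0⊕1 = 1
s2: b2⊕b3⊕b6⊕b7 = 0⊕0⊕0⊕1 = 1
s4: b4⊕b5⊕b6⊕b7 = 1⊕0⊕0⊕1 = 0
Syndrome (s4...s1) = 011 → position 3.
Overall parity (XOR of all 8 bits, including p0): 1⊕0⊕0⊕0⊕1⊕0⊕0⊕1 = 1
Overall=1, syndrome position=3 → single-bit error at position 3.

single 3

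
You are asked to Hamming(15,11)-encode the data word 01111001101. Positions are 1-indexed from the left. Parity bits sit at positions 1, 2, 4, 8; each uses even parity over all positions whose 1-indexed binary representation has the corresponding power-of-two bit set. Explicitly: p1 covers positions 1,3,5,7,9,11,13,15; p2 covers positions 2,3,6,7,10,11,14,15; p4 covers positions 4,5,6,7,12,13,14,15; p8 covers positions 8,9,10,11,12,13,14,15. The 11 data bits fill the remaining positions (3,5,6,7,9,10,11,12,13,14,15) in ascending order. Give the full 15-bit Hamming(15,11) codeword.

Place data bits at non-power-of-two positions: b3=0, b5=1, b6=1, b7=1, b9=1, b10=0, b11=0, b12=1, b13=1, b14=0, b15=1.
p1 = XOR of data positions {3,5,7,9,11,13,15} = 0⊕1⊕1⊕1⊕0⊕1⊕1 = 1
p2 = XOR of data positions {3,6,7,10,11,14,15} = 0⊕1⊕1⊕0⊕0⊕0⊕1 = 1
p4 = XOR of data positions {5,6,7,12,13,14,15} = 1⊕1⊕1⊕1⊕1⊕0⊕1 = 0
p8 = XOR of data positions {9,10,11,12,13,14,15} = 1⊕0⊕0⊕1⊕1⊕0⊕1 = 0
Codeword b1..b15 = 110011101001101

110011101001101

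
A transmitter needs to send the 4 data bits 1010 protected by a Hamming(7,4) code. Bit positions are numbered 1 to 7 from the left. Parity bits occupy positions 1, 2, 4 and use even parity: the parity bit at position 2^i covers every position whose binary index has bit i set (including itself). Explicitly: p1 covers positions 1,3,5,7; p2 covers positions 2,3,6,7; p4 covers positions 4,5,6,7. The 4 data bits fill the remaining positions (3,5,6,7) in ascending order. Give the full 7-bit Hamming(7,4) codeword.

1011010

Place data bits at non-power-of-two positions: b3=1, b5=0, b6=1, b7=0.
p1 = XOR of data positions {3,5,7} = 1⊕0⊕0 = 1
p2 = XOR of data positions {3,6,7} = 1⊕1⊕0 = 0
p4 = XOR of data positions {5,6,7} = 0⊕1⊕0 = 1
Codeword b1..b7 = 1011010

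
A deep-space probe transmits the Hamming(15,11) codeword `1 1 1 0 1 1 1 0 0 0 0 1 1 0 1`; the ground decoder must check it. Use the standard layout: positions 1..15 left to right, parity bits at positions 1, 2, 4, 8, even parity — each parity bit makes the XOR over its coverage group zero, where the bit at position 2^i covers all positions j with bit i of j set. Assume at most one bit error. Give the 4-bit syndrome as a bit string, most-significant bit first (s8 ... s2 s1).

1010

s1: b1⊕b3⊕b5⊕b7⊕b9⊕b11⊕b13⊕b15 = 1⊕1⊕1⊕1⊕0⊕0⊕1⊕1 = 0
s2: b2⊕b3⊕b6⊕b7⊕b10⊕b11⊕b14⊕b15 = 1⊕1⊕1⊕1⊕0⊕0⊕0⊕1 = 1
s4: b4⊕b5⊕b6⊕b7⊕b12⊕b13⊕b14⊕b15 = 0⊕1⊕1⊕1⊕1⊕1⊕0⊕1 = 0
s8: b8⊕b9⊕b10⊕b11⊕b12⊕b13⊕b14⊕b15 = 0⊕0⊕0⊕0⊕1⊕1⊕0⊕1 = 1
Syndrome (s8...s1) = 1010 → position 10.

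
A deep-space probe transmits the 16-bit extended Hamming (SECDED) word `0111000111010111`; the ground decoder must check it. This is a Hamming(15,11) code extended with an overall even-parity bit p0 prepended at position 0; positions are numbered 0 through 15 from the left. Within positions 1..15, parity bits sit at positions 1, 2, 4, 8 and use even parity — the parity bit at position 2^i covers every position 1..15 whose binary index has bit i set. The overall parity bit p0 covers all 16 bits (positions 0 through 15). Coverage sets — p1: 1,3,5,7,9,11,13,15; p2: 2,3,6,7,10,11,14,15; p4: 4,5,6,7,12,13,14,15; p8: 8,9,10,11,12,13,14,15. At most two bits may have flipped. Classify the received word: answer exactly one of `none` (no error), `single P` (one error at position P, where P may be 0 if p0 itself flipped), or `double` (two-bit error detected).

s1: b1⊕b3⊕b5⊕b7⊕b9⊕b11⊕b13⊕b15 = 1⊕1⊕0⊕1⊕1⊕1⊕1⊕1 = 1
s2: b2⊕b3⊕b6⊕b7⊕b10⊕b11⊕b14⊕b15 = 1⊕1⊕0⊕1⊕0⊕1⊕1⊕1 = 0
s4: b4⊕b5⊕b6⊕b7⊕b12⊕b13⊕b14⊕b15 = 0⊕0⊕0⊕1⊕0⊕1⊕1⊕1 = 0
s8: b8⊕b9⊕b10⊕b11⊕b12⊕b13⊕b14⊕b15 = 1⊕1⊕0⊕1⊕0⊕1⊕1⊕1 = 0
Syndrome (s8...s1) = 0001 → position 1.
Overall parity (XOR of all 16 bits, including p0): 0⊕1⊕1⊕1⊕0⊕0⊕0⊕1⊕1⊕1⊕0⊕1⊕0⊕1⊕1⊕1 = 0
Overall=0, syndrome position=1 → double-bit error detected (uncorrectable).

double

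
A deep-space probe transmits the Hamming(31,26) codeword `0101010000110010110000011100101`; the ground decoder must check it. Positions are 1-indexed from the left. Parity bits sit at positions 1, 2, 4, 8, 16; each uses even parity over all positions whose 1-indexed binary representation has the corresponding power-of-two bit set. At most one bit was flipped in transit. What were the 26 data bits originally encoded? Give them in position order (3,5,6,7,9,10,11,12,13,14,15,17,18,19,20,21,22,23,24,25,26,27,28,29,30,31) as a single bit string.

00100011001100000011100101

s1: b1⊕b3⊕b5⊕b7⊕b9⊕b11⊕b13⊕b15⊕b17⊕b19⊕b21⊕b23⊕b25⊕b27⊕b29⊕b31 = 0⊕0⊕0⊕0⊕0⊕1⊕0⊕1⊕1⊕0⊕0⊕0⊕1⊕0⊕1⊕1 = 0
s2: b2⊕b3⊕b6⊕b7⊕b10⊕b11⊕b14⊕b15⊕b18⊕b19⊕b22⊕b23⊕b26⊕b27⊕b30⊕b31 = 1⊕0⊕1⊕0⊕0⊕1⊕0⊕1⊕1⊕0⊕0⊕0⊕1⊕0⊕0⊕1 = 1
s4: b4⊕b5⊕b6⊕b7⊕b12⊕b13⊕b14⊕b15⊕b20⊕b21⊕b22⊕b23⊕b28⊕b29⊕b30⊕b31 = 1⊕0⊕1⊕0⊕1⊕0⊕0⊕1⊕0⊕0⊕0⊕0⊕0⊕1⊕0⊕1 = 0
s8: b8⊕b9⊕b10⊕b11⊕b12⊕b13⊕b14⊕b15⊕b24⊕b25⊕b26⊕b27⊕b28⊕b29⊕b30⊕b31 = 0⊕0⊕0⊕1⊕1⊕0⊕0⊕1⊕1⊕1⊕1⊕0⊕0⊕1⊕0⊕1 = 0
s16: b16⊕b17⊕b18⊕b19⊕b20⊕b21⊕b22⊕b23⊕b24⊕b25⊕b26⊕b27⊕b28⊕b29⊕b30⊕b31 = 0⊕1⊕1⊕0⊕0⊕0⊕0⊕0⊕1⊕1⊕1⊕0⊕0⊕1⊕0⊕1 = 1
Syndrome (s16...s1) = 10010 → position 18.
Flip bit 18: corrected codeword = 0101010000110010100000011100101
Data bits at positions 3,5,6,7,9,10,11,12,13,14,15,17,18,19,20,21,22,23,24,25,26,27,28,29,30,31: 00100011001100000011100101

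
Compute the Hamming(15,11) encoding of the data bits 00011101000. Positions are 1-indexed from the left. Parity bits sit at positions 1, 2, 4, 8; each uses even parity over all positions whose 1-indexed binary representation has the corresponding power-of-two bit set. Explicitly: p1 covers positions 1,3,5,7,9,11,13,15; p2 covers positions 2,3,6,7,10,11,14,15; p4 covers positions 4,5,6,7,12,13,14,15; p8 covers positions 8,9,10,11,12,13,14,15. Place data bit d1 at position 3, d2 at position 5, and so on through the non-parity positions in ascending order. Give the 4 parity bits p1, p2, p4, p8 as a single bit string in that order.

0001

Place data bits at non-power-of-two positions: b3=0, b5=0, b6=0, b7=1, b9=1, b10=1, b11=0, b12=1, b13=0, b14=0, b15=0.
p1 = XOR of data positions {3,5,7,9,11,13,15} = 0⊕0⊕1⊕1⊕0⊕0⊕0 = 0
p2 = XOR of data positions {3,6,7,10,11,14,15} = 0⊕0⊕1⊕1⊕0⊕0⊕0 = 0
p4 = XOR of data positions {5,6,7,12,13,14,15} = 0⊕0⊕1⊕1⊕0⊕0⊕0 = 0
p8 = XOR of data positions {9,10,11,12,13,14,15} = 1⊕1⊕0⊕1⊕0⊕0⊕0 = 1
Parity bits p1,p2,p4,p8 = 0001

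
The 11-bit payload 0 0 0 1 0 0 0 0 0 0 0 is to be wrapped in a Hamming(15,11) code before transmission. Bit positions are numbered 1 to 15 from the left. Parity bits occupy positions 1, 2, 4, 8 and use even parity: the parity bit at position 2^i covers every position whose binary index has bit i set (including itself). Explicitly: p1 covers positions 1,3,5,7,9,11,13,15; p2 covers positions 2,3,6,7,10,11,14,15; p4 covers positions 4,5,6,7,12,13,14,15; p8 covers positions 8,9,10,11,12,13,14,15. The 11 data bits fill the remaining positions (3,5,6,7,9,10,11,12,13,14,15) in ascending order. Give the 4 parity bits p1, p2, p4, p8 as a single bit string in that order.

1110

Place data bits at non-power-of-two positions: b3=0, b5=0, b6=0, b7=1, b9=0, b10=0, b11=0, b12=0, b13=0, b14=0, b15=0.
p1 = XOR of data positions {3,5,7,9,11,13,15} = 0⊕0⊕1⊕0⊕0⊕0⊕0 = 1
p2 = XOR of data positions {3,6,7,10,11,14,15} = 0⊕0⊕1⊕0⊕0⊕0⊕0 = 1
p4 = XOR of data positions {5,6,7,12,13,14,15} = 0⊕0⊕1⊕0⊕0⊕0⊕0 = 1
p8 = XOR of data positions {9,10,11,12,13,14,15} = 0⊕0⊕0⊕0⊕0⊕0⊕0 = 0
Parity bits p1,p2,p4,p8 = 1110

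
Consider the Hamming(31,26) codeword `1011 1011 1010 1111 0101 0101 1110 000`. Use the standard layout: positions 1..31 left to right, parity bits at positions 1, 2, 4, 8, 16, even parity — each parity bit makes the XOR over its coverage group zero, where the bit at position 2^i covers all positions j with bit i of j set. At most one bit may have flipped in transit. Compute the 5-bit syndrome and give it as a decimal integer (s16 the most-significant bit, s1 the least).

2

s1: b1⊕b3⊕b5⊕b7⊕b9⊕b11⊕b13⊕b15⊕b17⊕b19⊕b21⊕b23⊕b25⊕b27⊕b29⊕b31 = 1⊕1⊕1⊕1⊕1⊕1⊕1⊕1⊕0⊕0⊕0⊕0⊕1⊕1⊕0⊕0 = 0
s2: b2⊕b3⊕b6⊕b7⊕b10⊕b11⊕b14⊕b15⊕b18⊕b19⊕b22⊕b23⊕b26⊕b27⊕b30⊕b31 = 0⊕1⊕0⊕1⊕0⊕1⊕1⊕1⊕1⊕0⊕1⊕0⊕1⊕1⊕0⊕0 = 1
s4: b4⊕b5⊕b6⊕b7⊕b12⊕b13⊕b14⊕b15⊕b20⊕b21⊕b22⊕b23⊕b28⊕b29⊕b30⊕b31 = 1⊕1⊕0⊕1⊕0⊕1⊕1⊕1⊕1⊕0⊕1⊕0⊕0⊕0⊕0⊕0 = 0
s8: b8⊕b9⊕b10⊕b11⊕b12⊕b13⊕b14⊕b15⊕b24⊕b25⊕b26⊕b27⊕b28⊕b29⊕b30⊕b31 = 1⊕1⊕0⊕1⊕0⊕1⊕1⊕1⊕1⊕1⊕1⊕1⊕0⊕0⊕0⊕0 = 0
s16: b16⊕b17⊕b18⊕b19⊕b20⊕b21⊕b22⊕b23⊕b24⊕b25⊕b26⊕b27⊕b28⊕b29⊕b30⊕b31 = 1⊕0⊕1⊕0⊕1⊕0⊕1⊕0⊕1⊕1⊕1⊕1⊕0⊕0⊕0⊕0 = 0
Syndrome (s16...s1) = 00010 → position 2.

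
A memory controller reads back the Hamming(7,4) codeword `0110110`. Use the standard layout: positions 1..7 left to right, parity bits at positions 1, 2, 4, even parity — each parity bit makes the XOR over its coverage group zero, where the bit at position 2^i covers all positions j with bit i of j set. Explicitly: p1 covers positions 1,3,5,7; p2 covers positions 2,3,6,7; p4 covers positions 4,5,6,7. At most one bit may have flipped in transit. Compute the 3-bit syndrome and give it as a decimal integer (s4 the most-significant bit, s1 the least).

2

s1: b1⊕b3⊕b5⊕b7 = 0⊕1⊕1⊕0 = 0
s2: b2⊕b3⊕b6⊕b7 = 1⊕1⊕1⊕0 = 1
s4: b4⊕b5⊕b6⊕b7 = 0⊕1⊕1⊕0 = 0
Syndrome (s4...s1) = 010 → position 2.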